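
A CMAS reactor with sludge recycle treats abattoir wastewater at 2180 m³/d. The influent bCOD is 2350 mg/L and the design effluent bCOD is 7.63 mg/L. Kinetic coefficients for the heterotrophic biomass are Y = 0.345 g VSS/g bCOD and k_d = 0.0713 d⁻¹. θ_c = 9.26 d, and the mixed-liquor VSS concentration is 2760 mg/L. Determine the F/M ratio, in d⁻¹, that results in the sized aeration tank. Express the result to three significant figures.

Rearranging the biomass balance for a CMAS with decay, V = Y·Q·ΔS·θ_c / [X·(1+k_d θ_c)] = 0.345 × 2180 × (2350 − 7.63) × 9.26 / [2760 × (1 + 0.0713 × 9.26)] = 1.63×10^7 / 4582 = 3560 m³.
F/M = applied load / biomass = Q·S₀/(V·X) = 2180 × 2350 / (3560 × 2760) = 0.5214 d⁻¹.

F/M ≈ 0.521 d⁻¹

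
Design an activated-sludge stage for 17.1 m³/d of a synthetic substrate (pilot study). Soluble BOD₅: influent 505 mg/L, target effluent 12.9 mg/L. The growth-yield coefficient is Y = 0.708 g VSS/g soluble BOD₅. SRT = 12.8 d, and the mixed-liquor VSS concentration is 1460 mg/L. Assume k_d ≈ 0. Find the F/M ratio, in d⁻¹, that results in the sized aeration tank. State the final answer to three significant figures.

F/M ≈ 0.113 d⁻¹

With k_d = 0 the design equation reduces to V = Y Q (S₀−S) θ_c / X = 0.708 × 17.1 × (505 − 12.9) × 12.8 / 1460 = 52.23 m³.
F/M = applied load / biomass = Q·S₀/(V·X) = 17.1 × 505 / (52.23 × 1460) = 0.1132 d⁻¹.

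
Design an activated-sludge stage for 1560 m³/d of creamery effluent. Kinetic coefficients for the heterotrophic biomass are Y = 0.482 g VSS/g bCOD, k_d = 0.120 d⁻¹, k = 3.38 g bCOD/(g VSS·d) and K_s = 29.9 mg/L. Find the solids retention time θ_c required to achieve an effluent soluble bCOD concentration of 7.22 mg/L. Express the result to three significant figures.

At the target effluent, Y k S/(K_s+S) = 0.482×3.38×7.22/37.12 = 0.3169 d⁻¹.
1/θ_c = 0.3169 − 0.120 = 0.1969 d⁻¹, so θ_c = 5.079 d.

θ_c ≈ 5.08 d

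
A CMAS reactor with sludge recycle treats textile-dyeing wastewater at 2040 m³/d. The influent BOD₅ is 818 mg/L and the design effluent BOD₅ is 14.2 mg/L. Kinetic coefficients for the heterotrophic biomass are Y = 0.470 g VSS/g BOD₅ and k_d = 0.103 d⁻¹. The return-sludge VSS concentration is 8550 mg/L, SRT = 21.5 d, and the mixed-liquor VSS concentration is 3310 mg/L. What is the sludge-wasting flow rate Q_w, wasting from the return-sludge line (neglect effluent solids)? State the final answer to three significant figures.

Steady-state biomass mass balance: V·X·(1 + k_d·θ_c) = Y·Q·(S₀ − S)·θ_c, so V = 0.470 × 2040 × (818 − 14.2) × 21.5 / [3310 × (1 + 0.103 × 21.5)] = 1.66×10^7 / 10640 = 1557 m³.
Wasting from the return line (neglecting effluent solids): Q_w = V·X / (θ_c·X_r) = 1557 × 3310 / (21.5 × 8550) = 28.04 m³/d.

Q_w ≈ 28.0 m³/d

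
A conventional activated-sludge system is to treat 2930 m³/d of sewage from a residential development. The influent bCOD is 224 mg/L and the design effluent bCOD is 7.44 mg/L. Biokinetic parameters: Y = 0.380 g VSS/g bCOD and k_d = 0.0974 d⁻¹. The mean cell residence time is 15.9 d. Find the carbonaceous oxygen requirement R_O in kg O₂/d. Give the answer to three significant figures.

R_O ≈ 500 kg O₂/d

Y_obs = Y / (1 + k_d θ_c) = 0.380 / (1 + 0.0974 × 15.9) = 0.380 / 2.549 = 0.1491.
Q·(S₀ − S) = 2930 × (224 − 7.44) × 10⁻³ = 634.5 kg/d removed.
Net sludge production P_X = 0.1491 × 634.5 = 94.61 kg VSS/d.
R_O = Q·ΔS − 1.42 P_X = 634.5 − 134.3 = 500.2 kg O₂/d.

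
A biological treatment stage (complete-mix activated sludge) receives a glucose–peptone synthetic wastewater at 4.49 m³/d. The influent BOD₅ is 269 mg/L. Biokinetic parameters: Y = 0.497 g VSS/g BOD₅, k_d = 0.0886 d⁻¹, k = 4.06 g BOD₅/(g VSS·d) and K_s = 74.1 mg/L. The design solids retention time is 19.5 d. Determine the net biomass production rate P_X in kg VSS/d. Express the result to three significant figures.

Effluent substrate depends only on kinetics and SRT: S = K_s(1 + k_d θ_c) / [θ_c(Yk − k_d) − 1] = 74.1 × (1 + 0.0886 × 19.5) / [19.5 × (0.497 × 4.06 − 0.0886) − 1] = 202.1 / 36.62 = 5.519 mg/L.
Y_obs = Y / (1 + k_d θ_c) = 0.497 / (1 + 0.0886 × 19.5) = 0.497 / 2.728 = 0.1822.
Substrate removed = Q·(S₀ − S) = 4.49 m³/d × (269 − 5.52) g/m³ = 1.18×10^3 g/d = 1.183 kg/d.
P_X = Y_obs · Q(S₀ − S) = 0.1822 × 1.183 = 0.2156 kg VSS/d.

P_X ≈ 0.216 kg VSS/d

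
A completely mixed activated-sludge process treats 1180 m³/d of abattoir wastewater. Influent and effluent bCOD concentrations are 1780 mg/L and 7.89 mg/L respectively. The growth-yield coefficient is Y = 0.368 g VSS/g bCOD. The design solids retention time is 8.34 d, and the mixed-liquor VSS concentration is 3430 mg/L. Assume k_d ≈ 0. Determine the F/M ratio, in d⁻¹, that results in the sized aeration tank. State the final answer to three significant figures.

F/M ≈ 0.327 d⁻¹

Biomass mass balance (decay neglected): V·X = Y·Q·(S₀ − S)·θ_c, so V = 0.368 × 1180 × (1780 − 7.89) × 8.34 / 3430 = 1871 m³.
Food-to-microorganism ratio F/M = Q S₀ / (V X) = 1180 × 1780 / (1871 × 3430) = 0.3273 d⁻¹.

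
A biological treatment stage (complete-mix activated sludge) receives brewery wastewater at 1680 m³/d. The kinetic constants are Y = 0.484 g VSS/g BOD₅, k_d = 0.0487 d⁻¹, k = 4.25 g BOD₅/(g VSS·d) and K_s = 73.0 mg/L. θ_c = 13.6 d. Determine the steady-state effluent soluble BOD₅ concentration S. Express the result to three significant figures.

S ≈ 4.61 mg/L

From the Monod/SRT balance for a CMAS, S = K_s·(1+k_d θ_c)/[θ_c·(Y k − k_d) − 1] = 73.0 × (1 + 0.0487 × 13.6) / [13.6 × (0.484 × 4.25 − 0.0487) − 1] = 121.3 / 26.31 = 4.612 mg/L.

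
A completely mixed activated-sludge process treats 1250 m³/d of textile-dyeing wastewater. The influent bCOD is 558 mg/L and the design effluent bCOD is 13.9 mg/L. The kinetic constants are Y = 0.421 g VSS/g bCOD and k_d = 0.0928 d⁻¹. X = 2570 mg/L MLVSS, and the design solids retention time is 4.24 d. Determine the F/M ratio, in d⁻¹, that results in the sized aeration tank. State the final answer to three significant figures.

Steady-state biomass mass balance: V·X·(1 + k_d·θ_c) = Y·Q·(S₀ − S)·θ_c, so V = 0.421 × 1250 × (558 − 13.9) × 4.24 / [2570 × (1 + 0.0928 × 4.24)] = 1.21×10^6 / 3581 = 339.0 m³.
F/M = applied load / biomass = Q·S₀/(V·X) = 1250 × 558 / (339.0 × 2570) = 0.8006 d⁻¹.

F/M ≈ 0.801 d⁻¹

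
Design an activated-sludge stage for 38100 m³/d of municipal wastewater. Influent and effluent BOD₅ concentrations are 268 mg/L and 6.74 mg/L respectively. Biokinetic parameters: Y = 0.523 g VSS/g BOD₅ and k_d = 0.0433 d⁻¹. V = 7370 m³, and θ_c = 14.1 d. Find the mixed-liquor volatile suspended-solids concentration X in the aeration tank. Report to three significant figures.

X = Y·Q·ΔS·θ_c / [V·(1 + k_d θ_c)] = 0.523 × 38100 × (268 − 6.74) × 14.1 / [7370 × (1 + 0.0433 × 14.1)] = 6184 mg/L.

X ≈ 6180 mg/L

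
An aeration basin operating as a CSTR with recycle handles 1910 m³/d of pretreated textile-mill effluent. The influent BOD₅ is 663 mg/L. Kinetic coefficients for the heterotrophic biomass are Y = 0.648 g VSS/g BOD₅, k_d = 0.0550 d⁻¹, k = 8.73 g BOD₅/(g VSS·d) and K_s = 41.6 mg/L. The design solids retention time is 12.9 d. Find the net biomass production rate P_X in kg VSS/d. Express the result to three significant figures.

P_X ≈ 479 kg VSS/d

Effluent substrate depends only on kinetics and SRT: S = K_s(1 + k_d θ_c) / [θ_c(Yk − k_d) − 1] = 41.6 × (1 + 0.0550 × 12.9) / [12.9 × (0.648 × 8.73 − 0.0550) − 1] = 71.12 / 71.27 = 0.9979 mg/L.
Observed yield with endogenous decay: Y_obs = Y / (1 + k_d·θ_c) = 0.648 / (1 + 0.0550 × 12.9) = 0.648 / 1.710 = 0.3791 g VSS/g BOD₅.
ΔS = 663 − 0.998 = 662.0 mg/L, so the substrate removal rate is 1910 × 662.0/1000 = 1264 kg BOD₅/d.
P_X = Y_obs · Q(S₀ − S) = 0.3791 × 1264 = 479.3 kg VSS/d.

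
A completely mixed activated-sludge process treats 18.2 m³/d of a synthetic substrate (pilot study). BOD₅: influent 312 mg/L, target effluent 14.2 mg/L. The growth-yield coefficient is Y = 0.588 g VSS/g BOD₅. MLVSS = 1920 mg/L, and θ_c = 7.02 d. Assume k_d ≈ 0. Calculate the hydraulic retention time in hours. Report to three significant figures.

V·X = Y·Q·ΔS·θ_c gives V = 0.588 × 18.2 × (312 − 14.2) × 7.02 / 1920 = 11.65 m³.
τ = V/Q = 11.65/18.2 = 0.6402 d, or 15.37 h.

τ ≈ 15.4 h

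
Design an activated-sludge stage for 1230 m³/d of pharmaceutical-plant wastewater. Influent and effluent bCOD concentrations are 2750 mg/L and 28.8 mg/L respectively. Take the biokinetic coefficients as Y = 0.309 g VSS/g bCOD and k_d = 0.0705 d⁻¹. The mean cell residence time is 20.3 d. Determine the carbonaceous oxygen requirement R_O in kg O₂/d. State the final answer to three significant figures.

Correct the yield for decay: Y_obs = Y/(1 + k_d θ_c) = 0.309 / (1 + 0.0705 × 20.3) = 0.309 / 2.431 = 0.1271.
ΔS = 2750 − 28.8 = 2721 mg/L, so the substrate removal rate is 1230 × 2721/1000 = 3347 kg bCOD/d.
Biomass synthesised: P_X = Y_obs × 3347 = 425.4 kg VSS/d.
Carbonaceous O₂ demand = substrate oxidised − cell-mass equivalent = 3347 − 1.42 × 425.4 = 2743 kg O₂/d.

R_O ≈ 2740 kg O₂/d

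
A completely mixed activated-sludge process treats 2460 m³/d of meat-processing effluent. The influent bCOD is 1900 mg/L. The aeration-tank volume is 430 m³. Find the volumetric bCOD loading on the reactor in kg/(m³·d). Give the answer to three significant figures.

Volumetric loading L_v = Q·S₀ / V = 2460 × 1900 g/m³ / 430.0 m³ = 10870 g/(m³·d) = 10.87 kg bCOD/(m³·d).

L_v ≈ 10.9 kg bCOD/(m³·d)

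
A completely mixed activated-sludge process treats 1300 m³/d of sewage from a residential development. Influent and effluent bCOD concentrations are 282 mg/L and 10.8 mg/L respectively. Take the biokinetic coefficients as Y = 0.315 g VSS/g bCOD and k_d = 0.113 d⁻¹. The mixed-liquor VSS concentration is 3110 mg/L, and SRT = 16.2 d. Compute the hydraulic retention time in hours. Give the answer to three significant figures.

τ ≈ 3.77 h

Rearranging the biomass balance for a CMAS with decay, V = Y·Q·ΔS·θ_c / [X·(1+k_d θ_c)] = 0.315 × 1300 × (282 − 10.8) × 16.2 / [3110 × (1 + 0.113 × 16.2)] = 1.8×10^6 / 8803 = 204.4 m³.
τ = V/Q = 204.4/1300 = 0.1572 d, or 3.773 h.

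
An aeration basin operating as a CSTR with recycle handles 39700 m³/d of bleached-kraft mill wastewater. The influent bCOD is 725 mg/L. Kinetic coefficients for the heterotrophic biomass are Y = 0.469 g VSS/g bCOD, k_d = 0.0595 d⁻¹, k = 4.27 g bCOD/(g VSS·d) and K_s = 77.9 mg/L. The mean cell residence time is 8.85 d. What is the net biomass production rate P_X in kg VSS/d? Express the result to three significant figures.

For a completely mixed reactor with recycle the Lawrence–McCarty relation gives S = K_s·(1 + k_d·θ_c) / [θ_c·(Y·k − k_d) − 1] = 77.9 × (1 + 0.0595 × 8.85) / [8.85 × (0.469 × 4.27 − 0.0595) − 1] = 118.9 / 16.20 = 7.342 mg/L.
Y_obs = Y / (1 + k_d θ_c) = 0.469 / (1 + 0.0595 × 8.85) = 0.469 / 1.527 = 0.3072.
Mass of bCOD removed per day: Q(S₀ − S) = 39700 × 717.7 g/m³ = 28491 kg/d.
So the net sludge growth is P_X = 0.3072 × 28491 = 8753 kg VSS/d.

P_X ≈ 8750 kg VSS/d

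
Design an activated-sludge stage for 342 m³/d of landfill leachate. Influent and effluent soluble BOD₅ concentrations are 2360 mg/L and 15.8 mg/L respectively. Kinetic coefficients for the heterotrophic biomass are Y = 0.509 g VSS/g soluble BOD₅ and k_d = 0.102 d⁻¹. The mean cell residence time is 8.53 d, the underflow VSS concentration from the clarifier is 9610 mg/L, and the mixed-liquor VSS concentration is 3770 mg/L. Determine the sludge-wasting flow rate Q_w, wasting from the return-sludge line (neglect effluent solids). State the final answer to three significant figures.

Rearranging the biomass balance for a CMAS with decay, V = Y·Q·ΔS·θ_c / [X·(1+k_d θ_c)] = 0.509 × 342 × (2360 − 15.8) × 8.53 / [3770 × (1 + 0.102 × 8.53)] = 3.48×10^6 / 7050 = 493.7 m³.
Wasting from the return line (neglecting effluent solids): Q_w = V·X / (θ_c·X_r) = 493.7 × 3770 / (8.53 × 9610) = 22.71 m³/d.

Q_w ≈ 22.7 m³/d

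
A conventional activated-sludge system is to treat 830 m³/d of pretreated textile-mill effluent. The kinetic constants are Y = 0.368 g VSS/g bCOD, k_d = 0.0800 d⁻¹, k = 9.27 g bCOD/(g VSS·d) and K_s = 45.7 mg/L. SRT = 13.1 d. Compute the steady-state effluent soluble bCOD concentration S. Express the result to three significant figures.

For a completely mixed reactor with recycle the Lawrence–McCarty relation gives S = K_s·(1 + k_d·θ_c) / [θ_c·(Y·k − k_d) − 1] = 45.7 × (1 + 0.0800 × 13.1) / [13.1 × (0.368 × 9.27 − 0.0800) − 1] = 93.59 / 42.64 = 2.195 mg/L.

S ≈ 2.19 mg/L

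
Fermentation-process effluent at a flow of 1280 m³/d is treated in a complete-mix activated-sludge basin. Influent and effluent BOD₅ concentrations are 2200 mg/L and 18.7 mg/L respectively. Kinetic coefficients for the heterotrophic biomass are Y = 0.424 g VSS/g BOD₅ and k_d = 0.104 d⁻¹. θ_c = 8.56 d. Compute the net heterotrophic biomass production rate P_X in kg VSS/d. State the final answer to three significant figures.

P_X ≈ 626 kg VSS/d

The observed yield is Y_obs = Y/(1 + k_d·θ_c) = 0.424 / (1 + 0.104 × 8.56) = 0.424 / 1.890 = 0.2243 g VSS per g BOD₅ removed.
ΔS = 2200 − 18.7 = 2181 mg/L, so the substrate removal rate is 1280 × 2181/1000 = 2792 kg BOD₅/d.
Net biomass production P_X = Y_obs × Q·(S₀ − S) = 0.2243 × 2792 = 626.3 kg VSS/d.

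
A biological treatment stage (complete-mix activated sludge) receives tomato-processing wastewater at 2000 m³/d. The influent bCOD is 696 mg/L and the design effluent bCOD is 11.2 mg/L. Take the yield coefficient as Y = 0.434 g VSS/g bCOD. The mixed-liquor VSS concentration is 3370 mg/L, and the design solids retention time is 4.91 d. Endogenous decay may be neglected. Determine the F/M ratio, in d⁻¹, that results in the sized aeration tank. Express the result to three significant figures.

F/M ≈ 0.477 d⁻¹

Biomass mass balance (decay neglected): V·X = Y·Q·(S₀ − S)·θ_c, so V = 0.434 × 2000 × (696 − 11.2) × 4.91 / 3370 = 866.0 m³.
F/M = applied load / biomass = Q·S₀/(V·X) = 2000 × 696 / (866.0 × 3370) = 0.4770 d⁻¹.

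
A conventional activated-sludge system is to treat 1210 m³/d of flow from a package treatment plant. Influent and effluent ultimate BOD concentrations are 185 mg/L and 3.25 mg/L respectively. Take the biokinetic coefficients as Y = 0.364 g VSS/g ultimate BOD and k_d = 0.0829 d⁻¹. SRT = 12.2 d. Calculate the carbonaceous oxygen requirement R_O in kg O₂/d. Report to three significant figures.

R_O ≈ 163 kg O₂/d

Y_obs = Y / (1 + k_d θ_c) = 0.364 / (1 + 0.0829 × 12.2) = 0.364 / 2.011 = 0.1810.
Substrate removed = Q·(S₀ − S) = 1210 m³/d × (185 − 3.25) g/m³ = 2.2×10^5 g/d = 219.9 kg/d.
P_X = Y_obs·Q·(S₀ − S) = 0.1810 × 219.9 = 39.80 kg VSS/d.
R_O = Q·(S₀ − S) − 1.42·P_X = 219.9 − 1.42 × 39.80 = 163.4 kg O₂/d.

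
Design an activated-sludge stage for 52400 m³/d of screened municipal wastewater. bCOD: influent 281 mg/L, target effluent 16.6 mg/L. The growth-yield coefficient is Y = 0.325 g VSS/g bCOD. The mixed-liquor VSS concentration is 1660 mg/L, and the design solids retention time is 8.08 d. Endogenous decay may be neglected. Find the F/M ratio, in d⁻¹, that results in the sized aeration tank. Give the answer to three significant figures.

F/M ≈ 0.405 d⁻¹

Biomass mass balance (decay neglected): V·X = Y·Q·(S₀ − S)·θ_c, so V = 0.325 × 52400 × (281 − 16.6) × 8.08 / 1660 = 21917 m³.
F/M = applied load / biomass = Q·S₀/(V·X) = 52400 × 281 / (21917 × 1660) = 0.4047 d⁻¹.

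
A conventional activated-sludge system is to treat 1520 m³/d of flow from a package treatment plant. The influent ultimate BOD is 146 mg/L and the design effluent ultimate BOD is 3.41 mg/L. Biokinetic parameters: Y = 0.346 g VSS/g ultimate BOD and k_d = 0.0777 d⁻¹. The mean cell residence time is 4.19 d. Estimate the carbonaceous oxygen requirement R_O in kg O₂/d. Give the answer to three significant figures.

R_O ≈ 136 kg O₂/d

Y_obs = Y / (1 + k_d θ_c) = 0.346 / (1 + 0.0777 × 4.19) = 0.346 / 1.326 = 0.2610.
Mass of ultimate BOD removed per day: Q(S₀ − S) = 1520 × 142.6 g/m³ = 216.7 kg/d.
Net sludge production P_X = 0.2610 × 216.7 = 56.57 kg VSS/d.
R_O = Q·(S₀ − S) − 1.42·P_X = 216.7 − 1.42 × 56.57 = 136.4 kg O₂/d.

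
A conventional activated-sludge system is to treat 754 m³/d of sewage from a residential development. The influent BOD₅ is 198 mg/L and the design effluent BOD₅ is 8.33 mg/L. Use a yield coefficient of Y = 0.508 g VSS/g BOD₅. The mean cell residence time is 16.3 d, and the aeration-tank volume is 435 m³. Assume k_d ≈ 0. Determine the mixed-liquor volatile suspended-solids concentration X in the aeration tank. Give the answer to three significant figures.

From V·X = Y·Q·(S₀ − S)·θ_c (decay neglected): X = 0.508 × 754 × (198 − 8.33) × 16.3 / 435 = 2722 mg/L.

X ≈ 2720 mg/L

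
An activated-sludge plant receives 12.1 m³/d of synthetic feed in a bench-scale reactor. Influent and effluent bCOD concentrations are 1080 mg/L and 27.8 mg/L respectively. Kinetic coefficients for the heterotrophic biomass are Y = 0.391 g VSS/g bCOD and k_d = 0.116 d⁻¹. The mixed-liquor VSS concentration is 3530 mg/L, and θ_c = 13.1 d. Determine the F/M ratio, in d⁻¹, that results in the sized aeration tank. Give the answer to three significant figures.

F/M ≈ 0.505 d⁻¹

Rearranging the biomass balance for a CMAS with decay, V = Y·Q·ΔS·θ_c / [X·(1+k_d θ_c)] = 0.391 × 12.1 × (1080 − 27.8) × 13.1 / [3530 × (1 + 0.116 × 13.1)] = 6.52×10^4 / 8894 = 7.332 m³.
F/M = Q·S₀ / (V·X) = 12.1 × 1080 / (7.332 × 3530) = 0.5049 g bCOD·(g VSS·d)⁻¹.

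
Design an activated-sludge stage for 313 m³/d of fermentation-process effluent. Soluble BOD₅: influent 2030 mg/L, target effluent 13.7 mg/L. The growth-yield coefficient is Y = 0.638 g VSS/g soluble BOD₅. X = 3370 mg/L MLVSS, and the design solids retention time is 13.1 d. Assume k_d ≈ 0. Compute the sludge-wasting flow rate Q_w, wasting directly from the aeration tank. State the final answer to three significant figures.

Q_w ≈ 119 m³/d

V·X = Y·Q·ΔS·θ_c gives V = 0.638 × 313 × (2030 − 13.7) × 13.1 / 3370 = 1565 m³.
With mixed-liquor wasting, θ_c = V/Q_w, so Q_w = V/θ_c = 1565/13.1 = 119.5 m³/d.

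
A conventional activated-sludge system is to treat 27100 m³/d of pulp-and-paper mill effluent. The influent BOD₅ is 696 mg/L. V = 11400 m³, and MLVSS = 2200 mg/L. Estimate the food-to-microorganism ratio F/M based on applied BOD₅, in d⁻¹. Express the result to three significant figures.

F/M = Q·S₀ / (V·X) = 27100 × 696 / (11400 × 2200) = 0.7521 g BOD₅·(g VSS·d)⁻¹.

F/M ≈ 0.752 d⁻¹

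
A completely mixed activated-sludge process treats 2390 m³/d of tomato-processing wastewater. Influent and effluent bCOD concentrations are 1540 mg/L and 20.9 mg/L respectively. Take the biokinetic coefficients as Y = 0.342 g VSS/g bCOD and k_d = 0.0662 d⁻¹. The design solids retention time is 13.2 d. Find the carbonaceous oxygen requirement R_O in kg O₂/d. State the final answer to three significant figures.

R_O ≈ 2690 kg O₂/d

Y_obs = Y / (1 + k_d θ_c) = 0.342 / (1 + 0.0662 × 13.2) = 0.342 / 1.874 = 0.1825.
Mass of bCOD removed per day: Q(S₀ − S) = 2390 × 1519 g/m³ = 3631 kg/d.
Net sludge production P_X = 0.1825 × 3631 = 662.6 kg VSS/d.
R_O = Q·(S₀ − S) − 1.42·P_X = 3631 − 1.42 × 662.6 = 2690 kg O₂/d.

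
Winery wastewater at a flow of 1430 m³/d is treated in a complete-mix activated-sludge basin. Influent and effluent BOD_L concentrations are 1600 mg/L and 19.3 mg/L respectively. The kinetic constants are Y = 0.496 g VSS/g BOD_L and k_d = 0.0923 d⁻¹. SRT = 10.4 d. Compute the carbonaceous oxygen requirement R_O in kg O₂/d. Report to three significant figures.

R_O ≈ 1450 kg O₂/d

Correct the yield for decay: Y_obs = Y/(1 + k_d θ_c) = 0.496 / (1 + 0.0923 × 10.4) = 0.496 / 1.960 = 0.2531.
ΔS = 1600 − 19.3 = 1581 mg/L, so the substrate removal rate is 1430 × 1581/1000 = 2260 kg BOD_L/d.
Biomass synthesised: P_X = Y_obs × 2260 = 572.0 kg VSS/d.
Carbonaceous O₂ demand = substrate oxidised − cell-mass equivalent = 2260 − 1.42 × 572.0 = 1448 kg O₂/d.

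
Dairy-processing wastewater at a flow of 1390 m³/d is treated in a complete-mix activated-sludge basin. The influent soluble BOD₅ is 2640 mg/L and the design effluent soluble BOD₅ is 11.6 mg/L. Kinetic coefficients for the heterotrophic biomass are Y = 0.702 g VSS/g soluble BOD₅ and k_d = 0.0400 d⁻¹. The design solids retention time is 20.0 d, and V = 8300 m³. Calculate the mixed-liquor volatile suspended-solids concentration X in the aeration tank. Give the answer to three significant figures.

X ≈ 3430 mg/L

X = Y·Q·ΔS·θ_c / [V·(1 + k_d θ_c)] = 0.702 × 1390 × (2640 − 11.6) × 20.0 / [8300 × (1 + 0.0400 × 20.0)] = 3433 mg/L.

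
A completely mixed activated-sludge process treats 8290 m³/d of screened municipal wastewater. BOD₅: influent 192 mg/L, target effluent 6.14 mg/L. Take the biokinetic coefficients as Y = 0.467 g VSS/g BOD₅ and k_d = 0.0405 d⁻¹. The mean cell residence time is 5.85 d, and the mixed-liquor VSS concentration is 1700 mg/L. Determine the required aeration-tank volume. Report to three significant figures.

Rearranging the biomass balance for a CMAS with decay, V = Y·Q·ΔS·θ_c / [X·(1+k_d θ_c)] = 0.467 × 8290 × (192 − 6.14) × 5.85 / [1700 × (1 + 0.0405 × 5.85)] = 4.21×10^6 / 2103 = 2002 m³.

V ≈ 2000 m³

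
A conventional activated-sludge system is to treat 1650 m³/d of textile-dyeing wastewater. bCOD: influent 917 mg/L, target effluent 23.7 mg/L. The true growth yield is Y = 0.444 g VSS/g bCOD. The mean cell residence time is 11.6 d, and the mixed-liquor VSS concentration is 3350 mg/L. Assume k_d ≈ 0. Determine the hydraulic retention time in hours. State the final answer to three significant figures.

With k_d = 0 the design equation reduces to V = Y Q (S₀−S) θ_c / X = 0.444 × 1650 × (917 − 23.7) × 11.6 / 3350 = 2266 m³.
τ = V/Q = 2266/1650 = 1.373 d, or 32.96 h.

τ ≈ 33.0 h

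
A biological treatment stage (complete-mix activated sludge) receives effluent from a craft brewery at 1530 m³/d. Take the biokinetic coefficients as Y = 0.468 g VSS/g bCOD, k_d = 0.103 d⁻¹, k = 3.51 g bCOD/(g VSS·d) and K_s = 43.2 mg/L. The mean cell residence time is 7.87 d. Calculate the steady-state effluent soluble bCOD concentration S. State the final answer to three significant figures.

S ≈ 7.04 mg/L

For a completely mixed reactor with recycle the Lawrence–McCarty relation gives S = K_s·(1 + k_d·θ_c) / [θ_c·(Y·k − k_d) − 1] = 43.2 × (1 + 0.103 × 7.87) / [7.87 × (0.468 × 3.51 − 0.103) − 1] = 78.22 / 11.12 = 7.036 mg/L.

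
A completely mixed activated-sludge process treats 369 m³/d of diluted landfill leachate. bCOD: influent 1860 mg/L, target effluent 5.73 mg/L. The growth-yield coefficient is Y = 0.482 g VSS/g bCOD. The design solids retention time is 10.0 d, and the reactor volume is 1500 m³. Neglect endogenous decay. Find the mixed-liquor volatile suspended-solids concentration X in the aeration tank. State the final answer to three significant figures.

X ≈ 2200 mg/L

From V·X = Y·Q·(S₀ − S)·θ_c (decay neglected): X = 0.482 × 369 × (1860 − 5.73) × 10.0 / 1500 = 2199 mg/L.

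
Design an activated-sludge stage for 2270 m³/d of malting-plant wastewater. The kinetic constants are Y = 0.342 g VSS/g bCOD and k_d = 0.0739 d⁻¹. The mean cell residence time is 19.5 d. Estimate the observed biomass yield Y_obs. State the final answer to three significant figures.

The observed yield is Y_obs = Y/(1 + k_d·θ_c) = 0.342 / (1 + 0.0739 × 19.5) = 0.342 / 2.441 = 0.1401 g VSS per g bCOD removed.

Y_obs ≈ 0.140 g VSS/g bCOD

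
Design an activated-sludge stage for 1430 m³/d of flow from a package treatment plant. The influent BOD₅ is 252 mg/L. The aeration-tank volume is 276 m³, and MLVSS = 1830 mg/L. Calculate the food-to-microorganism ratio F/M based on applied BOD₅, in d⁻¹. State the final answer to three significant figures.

F/M = applied load / biomass = Q·S₀/(V·X) = 1430 × 252 / (276.0 × 1830) = 0.7135 d⁻¹.

F/M ≈ 0.713 d⁻¹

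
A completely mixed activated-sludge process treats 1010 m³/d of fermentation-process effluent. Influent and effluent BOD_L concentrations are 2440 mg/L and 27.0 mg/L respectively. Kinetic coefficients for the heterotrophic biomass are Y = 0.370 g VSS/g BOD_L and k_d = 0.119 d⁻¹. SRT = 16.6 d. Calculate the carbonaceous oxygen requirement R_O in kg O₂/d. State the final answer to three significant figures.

R_O ≈ 2010 kg O₂/d

Observed yield with endogenous decay: Y_obs = Y / (1 + k_d·θ_c) = 0.370 / (1 + 0.119 × 16.6) = 0.370 / 2.975 = 0.1244 g VSS/g BOD_L.
Mass of BOD_L removed per day: Q(S₀ − S) = 1010 × 2413 g/m³ = 2437 kg/d.
Net sludge production P_X = 0.1244 × 2437 = 303.1 kg VSS/d.
R_O = Q·(S₀ − S) − 1.42·P_X = 2437 − 1.42 × 303.1 = 2007 kg O₂/d.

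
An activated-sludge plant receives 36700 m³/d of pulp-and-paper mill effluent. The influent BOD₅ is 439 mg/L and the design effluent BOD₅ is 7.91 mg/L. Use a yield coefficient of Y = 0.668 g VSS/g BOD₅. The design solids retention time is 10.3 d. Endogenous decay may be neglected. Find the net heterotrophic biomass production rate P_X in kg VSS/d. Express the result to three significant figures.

P_X ≈ 10600 kg VSS/d

With endogenous decay neglected, the observed yield equals the true yield: Y_obs = Y = 0.668 g VSS/g BOD₅.
Mass of BOD₅ removed per day: Q(S₀ − S) = 36700 × 431.1 g/m³ = 15821 kg/d.
Biomass produced: P_X = Y_obs·Q·ΔS = 0.6680 × 15821 ≈ 10568 kg VSS/d.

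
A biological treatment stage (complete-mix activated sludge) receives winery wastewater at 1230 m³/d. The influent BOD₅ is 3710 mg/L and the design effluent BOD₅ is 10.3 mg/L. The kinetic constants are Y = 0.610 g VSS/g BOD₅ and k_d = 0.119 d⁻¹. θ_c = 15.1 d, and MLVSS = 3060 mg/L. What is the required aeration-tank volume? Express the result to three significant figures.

Steady-state biomass mass balance: V·X·(1 + k_d·θ_c) = Y·Q·(S₀ − S)·θ_c, so V = 0.610 × 1230 × (3710 − 10.3) × 15.1 / [3060 × (1 + 0.119 × 15.1)] = 4.19×10^7 / 8559 = 4898 m³.

V ≈ 4900 m³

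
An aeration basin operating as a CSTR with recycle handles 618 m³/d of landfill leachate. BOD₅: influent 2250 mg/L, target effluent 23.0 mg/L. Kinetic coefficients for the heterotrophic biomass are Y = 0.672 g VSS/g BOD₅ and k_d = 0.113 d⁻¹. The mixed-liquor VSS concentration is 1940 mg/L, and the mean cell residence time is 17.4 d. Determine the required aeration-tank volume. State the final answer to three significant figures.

Rearranging the biomass balance for a CMAS with decay, V = Y·Q·ΔS·θ_c / [X·(1+k_d θ_c)] = 0.672 × 618 × (2250 − 23.0) × 17.4 / [1940 × (1 + 0.113 × 17.4)] = 1.61×10^7 / 5754 = 2797 m³.

V ≈ 2800 m³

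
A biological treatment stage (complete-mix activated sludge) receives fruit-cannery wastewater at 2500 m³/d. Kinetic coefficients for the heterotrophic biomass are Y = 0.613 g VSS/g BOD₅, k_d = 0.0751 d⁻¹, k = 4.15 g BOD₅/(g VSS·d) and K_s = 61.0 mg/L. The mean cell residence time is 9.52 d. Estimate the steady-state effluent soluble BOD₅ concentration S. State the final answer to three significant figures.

From the Monod/SRT balance for a CMAS, S = K_s·(1+k_d θ_c)/[θ_c·(Y k − k_d) − 1] = 61.0 × (1 + 0.0751 × 9.52) / [9.52 × (0.613 × 4.15 − 0.0751) − 1] = 104.6 / 22.50 = 4.649 mg/L.

S ≈ 4.65 mg/L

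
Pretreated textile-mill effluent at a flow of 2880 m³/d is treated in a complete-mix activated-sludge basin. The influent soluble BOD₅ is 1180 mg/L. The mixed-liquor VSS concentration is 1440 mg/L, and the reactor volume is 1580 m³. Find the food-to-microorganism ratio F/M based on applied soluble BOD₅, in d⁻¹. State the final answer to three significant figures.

F/M = Q·S₀ / (V·X) = 2880 × 1180 / (1580 × 1440) = 1.494 g soluble BOD₅·(g VSS·d)⁻¹.

F/M ≈ 1.49 d⁻¹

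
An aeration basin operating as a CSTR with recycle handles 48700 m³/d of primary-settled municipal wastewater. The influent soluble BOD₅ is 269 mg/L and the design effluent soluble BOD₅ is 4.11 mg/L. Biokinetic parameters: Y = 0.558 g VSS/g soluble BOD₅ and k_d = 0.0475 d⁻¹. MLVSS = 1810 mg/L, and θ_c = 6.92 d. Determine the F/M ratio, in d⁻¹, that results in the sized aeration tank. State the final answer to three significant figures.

Steady-state biomass mass balance: V·X·(1 + k_d·θ_c) = Y·Q·(S₀ − S)·θ_c, so V = 0.558 × 48700 × (269 − 4.11) × 6.92 / [1810 × (1 + 0.0475 × 6.92)] = 4.98×10^7 / 2405 = 20712 m³.
F/M = applied load / biomass = Q·S₀/(V·X) = 48700 × 269 / (20712 × 1810) = 0.3494 d⁻¹.

F/M ≈ 0.349 d⁻¹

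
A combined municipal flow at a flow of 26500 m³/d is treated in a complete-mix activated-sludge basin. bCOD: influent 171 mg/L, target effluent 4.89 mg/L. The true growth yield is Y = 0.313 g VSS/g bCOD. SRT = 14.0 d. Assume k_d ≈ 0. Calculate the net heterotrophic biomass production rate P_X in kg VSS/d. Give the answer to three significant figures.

P_X ≈ 1380 kg VSS/d

With endogenous decay neglected, the observed yield equals the true yield: Y_obs = Y = 0.313 g VSS/g bCOD.
Substrate removed = Q·(S₀ − S) = 26500 m³/d × (171 − 4.89) g/m³ = 4.4×10^6 g/d = 4402 kg/d.
Biomass produced: P_X = Y_obs·Q·ΔS = 0.3130 × 4402 ≈ 1378 kg VSS/d.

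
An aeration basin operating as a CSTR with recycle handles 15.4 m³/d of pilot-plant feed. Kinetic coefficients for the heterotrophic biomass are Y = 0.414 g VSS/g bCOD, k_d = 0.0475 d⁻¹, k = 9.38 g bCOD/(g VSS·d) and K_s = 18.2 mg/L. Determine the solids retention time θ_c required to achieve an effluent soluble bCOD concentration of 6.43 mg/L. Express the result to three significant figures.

Specific growth rate at S = 6.43 mg/L: μ = YkS/(K_s+S) = 0.414·9.38·6.43/(18.2+6.43) = 1.014 d⁻¹.
Then 1/θ_c = μ − k_d = 1.014 − 0.0475 = 0.9663 d⁻¹, giving θ_c = 1.035 d.

θ_c ≈ 1.03 d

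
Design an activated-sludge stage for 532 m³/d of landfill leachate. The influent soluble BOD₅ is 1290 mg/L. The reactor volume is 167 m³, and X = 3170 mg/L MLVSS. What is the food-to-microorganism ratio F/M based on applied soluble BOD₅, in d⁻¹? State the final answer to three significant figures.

F/M ≈ 1.30 d⁻¹

Food-to-microorganism ratio F/M = Q S₀ / (V X) = 532 × 1290 / (167.0 × 3170) = 1.296 d⁻¹.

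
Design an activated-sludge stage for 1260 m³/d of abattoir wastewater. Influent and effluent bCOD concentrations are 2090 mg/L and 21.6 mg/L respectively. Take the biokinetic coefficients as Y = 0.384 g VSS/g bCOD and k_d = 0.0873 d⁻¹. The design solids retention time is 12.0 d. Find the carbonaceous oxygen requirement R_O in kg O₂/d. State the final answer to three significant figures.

Observed yield with endogenous decay: Y_obs = Y / (1 + k_d·θ_c) = 0.384 / (1 + 0.0873 × 12.0) = 0.384 / 2.048 = 0.1875 g VSS/g bCOD.
ΔS = 2090 − 21.6 = 2068 mg/L, so the substrate removal rate is 1260 × 2068/1000 = 2606 kg bCOD/d.
P_X = Y_obs·Q·(S₀ − S) = 0.1875 × 2606 = 488.8 kg VSS/d.
R_O = Q·ΔS − 1.42 P_X = 2606 − 694.0 = 1912 kg O₂/d.

R_O ≈ 1910 kg O₂/d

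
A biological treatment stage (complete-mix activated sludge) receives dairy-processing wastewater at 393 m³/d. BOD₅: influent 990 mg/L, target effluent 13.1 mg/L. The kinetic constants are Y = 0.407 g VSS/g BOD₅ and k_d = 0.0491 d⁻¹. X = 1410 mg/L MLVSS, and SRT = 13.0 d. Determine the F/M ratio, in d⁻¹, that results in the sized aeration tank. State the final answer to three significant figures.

From the SRT design equation V = Y Q (S₀−S) θ_c / [X (1 + k_d θ_c)] = 0.407 × 393 × (990 − 13.1) × 13.0 / [1410 × (1 + 0.0491 × 13.0)] = 2.03×10^6 / 2310 = 879.4 m³.
F/M = applied load / biomass = Q·S₀/(V·X) = 393 × 990 / (879.4 × 1410) = 0.3138 d⁻¹.

F/M ≈ 0.314 d⁻¹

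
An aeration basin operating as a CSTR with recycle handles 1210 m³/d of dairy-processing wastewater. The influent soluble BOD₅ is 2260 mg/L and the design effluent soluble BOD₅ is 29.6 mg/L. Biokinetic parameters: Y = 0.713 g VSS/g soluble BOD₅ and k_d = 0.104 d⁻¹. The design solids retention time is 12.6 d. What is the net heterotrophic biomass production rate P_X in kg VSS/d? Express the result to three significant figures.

Observed yield with endogenous decay: Y_obs = Y / (1 + k_d·θ_c) = 0.713 / (1 + 0.104 × 12.6) = 0.713 / 2.310 = 0.3086 g VSS/g soluble BOD₅.
ΔS = 2260 − 29.6 = 2230 mg/L, so the substrate removal rate is 1210 × 2230/1000 = 2699 kg soluble BOD₅/d.
Biomass produced: P_X = Y_obs·Q·ΔS = 0.3086 × 2699 ≈ 832.9 kg VSS/d.

P_X ≈ 833 kg VSS/d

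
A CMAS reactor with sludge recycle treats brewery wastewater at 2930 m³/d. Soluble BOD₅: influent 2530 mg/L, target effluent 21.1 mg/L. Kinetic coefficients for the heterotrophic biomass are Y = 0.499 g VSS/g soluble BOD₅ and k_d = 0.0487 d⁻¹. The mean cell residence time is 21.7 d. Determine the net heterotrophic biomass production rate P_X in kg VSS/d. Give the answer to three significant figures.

P_X ≈ 1780 kg VSS/d

Y_obs = Y / (1 + k_d θ_c) = 0.499 / (1 + 0.0487 × 21.7) = 0.499 / 2.057 = 0.2426.
Substrate removed = Q·(S₀ − S) = 2930 m³/d × (2530 − 21.1) g/m³ = 7.35×10^6 g/d = 7351 kg/d.
Biomass produced: P_X = Y_obs·Q·ΔS = 0.2426 × 7351 ≈ 1783 kg VSS/d.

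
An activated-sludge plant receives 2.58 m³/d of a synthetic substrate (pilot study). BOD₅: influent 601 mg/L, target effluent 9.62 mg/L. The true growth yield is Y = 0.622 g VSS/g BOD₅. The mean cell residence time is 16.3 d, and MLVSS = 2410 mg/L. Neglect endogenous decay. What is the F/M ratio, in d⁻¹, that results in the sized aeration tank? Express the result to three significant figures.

Biomass mass balance (decay neglected): V·X = Y·Q·(S₀ − S)·θ_c, so V = 0.622 × 2.58 × (601 − 9.62) × 16.3 / 2410 = 6.419 m³.
Food-to-microorganism ratio F/M = Q S₀ / (V X) = 2.58 × 601 / (6.419 × 2410) = 0.1002 d⁻¹.

F/M ≈ 0.100 d⁻¹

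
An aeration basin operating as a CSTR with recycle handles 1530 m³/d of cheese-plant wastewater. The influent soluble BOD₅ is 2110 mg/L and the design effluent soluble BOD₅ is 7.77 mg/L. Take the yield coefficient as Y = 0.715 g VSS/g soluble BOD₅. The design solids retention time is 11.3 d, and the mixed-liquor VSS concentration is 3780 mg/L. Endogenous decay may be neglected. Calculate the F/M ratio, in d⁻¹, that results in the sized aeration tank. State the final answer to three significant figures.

F/M ≈ 0.124 d⁻¹

With k_d = 0 the design equation reduces to V = Y Q (S₀−S) θ_c / X = 0.715 × 1530 × (2110 − 7.77) × 11.3 / 3780 = 6875 m³.
F/M = applied load / biomass = Q·S₀/(V·X) = 1530 × 2110 / (6875 × 3780) = 0.1242 d⁻¹.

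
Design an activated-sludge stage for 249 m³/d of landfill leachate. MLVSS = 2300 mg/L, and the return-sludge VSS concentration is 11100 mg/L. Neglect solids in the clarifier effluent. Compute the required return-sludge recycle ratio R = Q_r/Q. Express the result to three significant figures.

Mass balance around the secondary clarifier (neglecting effluent solids): R = X / (X_r − X) = 2300 / (11100 − 2300) = 0.2614.

R ≈ 0.261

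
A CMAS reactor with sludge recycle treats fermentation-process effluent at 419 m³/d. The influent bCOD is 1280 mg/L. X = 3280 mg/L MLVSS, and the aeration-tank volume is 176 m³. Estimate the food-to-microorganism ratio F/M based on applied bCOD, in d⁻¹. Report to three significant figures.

F/M ≈ 0.929 d⁻¹

F/M = applied load / biomass = Q·S₀/(V·X) = 419 × 1280 / (176.0 × 3280) = 0.9290 d⁻¹.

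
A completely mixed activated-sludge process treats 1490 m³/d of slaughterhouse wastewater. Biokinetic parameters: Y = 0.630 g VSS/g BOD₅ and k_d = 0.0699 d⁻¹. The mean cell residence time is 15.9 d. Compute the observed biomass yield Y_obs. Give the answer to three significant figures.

Observed yield with endogenous decay: Y_obs = Y / (1 + k_d·θ_c) = 0.630 / (1 + 0.0699 × 15.9) = 0.630 / 2.111 = 0.2984 g VSS/g BOD₅.

Y_obs ≈ 0.298 g VSS/g BOD₅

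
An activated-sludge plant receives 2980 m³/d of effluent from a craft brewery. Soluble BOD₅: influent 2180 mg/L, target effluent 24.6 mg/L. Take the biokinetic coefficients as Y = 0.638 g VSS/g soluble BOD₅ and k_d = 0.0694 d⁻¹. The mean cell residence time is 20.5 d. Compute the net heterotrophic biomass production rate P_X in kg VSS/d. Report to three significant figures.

The observed yield is Y_obs = Y/(1 + k_d·θ_c) = 0.638 / (1 + 0.0694 × 20.5) = 0.638 / 2.423 = 0.2633 g VSS per g soluble BOD₅ removed.
Mass of soluble BOD₅ removed per day: Q(S₀ − S) = 2980 × 2155 g/m³ = 6423 kg/d.
So the net sludge growth is P_X = 0.2633 × 6423 = 1691 kg VSS/d.

P_X ≈ 1690 kg VSS/d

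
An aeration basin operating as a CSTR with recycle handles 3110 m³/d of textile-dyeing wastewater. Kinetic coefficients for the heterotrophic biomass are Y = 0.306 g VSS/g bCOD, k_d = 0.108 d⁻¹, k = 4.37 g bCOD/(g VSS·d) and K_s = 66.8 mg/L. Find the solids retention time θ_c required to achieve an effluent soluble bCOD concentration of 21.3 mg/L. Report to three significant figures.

θ_c ≈ 4.64 d

At the target effluent, Y k S/(K_s+S) = 0.306×4.37×21.3/88.10 = 0.3233 d⁻¹.
1/θ_c = 0.3233 − 0.108 = 0.2153 d⁻¹, so θ_c = 4.645 d.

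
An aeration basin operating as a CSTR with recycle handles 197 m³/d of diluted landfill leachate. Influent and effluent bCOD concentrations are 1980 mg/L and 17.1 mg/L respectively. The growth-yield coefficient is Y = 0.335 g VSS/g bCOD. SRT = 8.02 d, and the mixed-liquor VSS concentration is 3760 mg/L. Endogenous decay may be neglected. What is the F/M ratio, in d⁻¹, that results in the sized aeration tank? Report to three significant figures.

F/M ≈ 0.375 d⁻¹

With k_d = 0 the design equation reduces to V = Y Q (S₀−S) θ_c / X = 0.335 × 197 × (1980 − 17.1) × 8.02 / 3760 = 276.3 m³.
F/M = Q·S₀ / (V·X) = 197 × 1980 / (276.3 × 3760) = 0.3754 g bCOD·(g VSS·d)⁻¹.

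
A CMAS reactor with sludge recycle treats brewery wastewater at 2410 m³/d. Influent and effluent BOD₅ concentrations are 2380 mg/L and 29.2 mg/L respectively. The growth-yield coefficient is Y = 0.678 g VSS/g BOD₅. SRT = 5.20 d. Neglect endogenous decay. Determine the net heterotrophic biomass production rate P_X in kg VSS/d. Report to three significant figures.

P_X ≈ 3840 kg VSS/d

No decay correction is needed, so Y_obs = Y = 0.678.
Substrate removed = Q·(S₀ − S) = 2410 m³/d × (2380 − 29.2) g/m³ = 5.67×10^6 g/d = 5665 kg/d.
P_X = Y_obs · Q(S₀ − S) = 0.6780 × 5665 = 3841 kg VSS/d.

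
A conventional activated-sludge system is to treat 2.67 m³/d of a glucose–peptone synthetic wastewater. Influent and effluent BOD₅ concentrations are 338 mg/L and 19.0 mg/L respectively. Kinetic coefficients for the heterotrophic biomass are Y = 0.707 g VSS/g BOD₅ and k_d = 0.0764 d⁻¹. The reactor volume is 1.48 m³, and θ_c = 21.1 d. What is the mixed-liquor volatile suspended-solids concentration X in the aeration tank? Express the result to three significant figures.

X = Y·Q·ΔS·θ_c / [V·(1 + k_d θ_c)] = 0.707 × 2.67 × (338 − 19.0) × 21.1 / [1.48 × (1 + 0.0764 × 21.1)] = 3287 mg/L.

X ≈ 3290 mg/L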